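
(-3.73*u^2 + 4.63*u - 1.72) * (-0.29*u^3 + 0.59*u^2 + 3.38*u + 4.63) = 1.0817*u^5 - 3.5434*u^4 - 9.3769*u^3 - 2.6353*u^2 + 15.6233*u - 7.9636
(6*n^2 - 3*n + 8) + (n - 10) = 6*n^2 - 2*n - 2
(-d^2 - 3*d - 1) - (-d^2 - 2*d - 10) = 9 - d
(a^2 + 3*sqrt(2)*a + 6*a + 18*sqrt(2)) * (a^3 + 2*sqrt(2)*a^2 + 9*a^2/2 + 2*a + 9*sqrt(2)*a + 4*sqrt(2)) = a^5 + 5*sqrt(2)*a^4 + 21*a^4/2 + 41*a^3 + 105*sqrt(2)*a^3/2 + 138*a^2 + 145*sqrt(2)*a^2 + 60*sqrt(2)*a + 348*a + 144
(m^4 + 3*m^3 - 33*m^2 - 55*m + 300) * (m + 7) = m^5 + 10*m^4 - 12*m^3 - 286*m^2 - 85*m + 2100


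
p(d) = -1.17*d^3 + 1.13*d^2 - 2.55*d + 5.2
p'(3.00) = -27.36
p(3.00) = -23.87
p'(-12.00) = -535.11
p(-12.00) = 2220.28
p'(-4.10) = -70.82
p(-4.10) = 115.29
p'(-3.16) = -44.74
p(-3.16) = 61.46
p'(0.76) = -2.86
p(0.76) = 3.40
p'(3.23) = -31.87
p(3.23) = -30.67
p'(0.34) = -2.19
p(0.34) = 4.42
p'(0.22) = -2.22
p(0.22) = 4.68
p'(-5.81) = -134.16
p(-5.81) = 287.62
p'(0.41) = -2.21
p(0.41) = 4.26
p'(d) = -3.51*d^2 + 2.26*d - 2.55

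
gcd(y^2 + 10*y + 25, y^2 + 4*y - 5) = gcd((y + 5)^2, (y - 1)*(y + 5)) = y + 5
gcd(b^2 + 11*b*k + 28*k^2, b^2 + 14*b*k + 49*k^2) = b + 7*k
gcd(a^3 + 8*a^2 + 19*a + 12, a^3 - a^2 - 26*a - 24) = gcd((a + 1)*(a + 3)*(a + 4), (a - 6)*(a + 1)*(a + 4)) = a^2 + 5*a + 4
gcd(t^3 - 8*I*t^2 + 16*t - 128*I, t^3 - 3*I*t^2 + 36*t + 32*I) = t^2 - 4*I*t + 32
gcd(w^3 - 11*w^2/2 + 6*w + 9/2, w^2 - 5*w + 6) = w - 3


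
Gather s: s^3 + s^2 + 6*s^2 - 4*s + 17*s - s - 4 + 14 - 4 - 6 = s^3 + 7*s^2 + 12*s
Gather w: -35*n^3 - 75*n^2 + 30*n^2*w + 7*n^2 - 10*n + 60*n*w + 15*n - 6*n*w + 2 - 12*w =-35*n^3 - 68*n^2 + 5*n + w*(30*n^2 + 54*n - 12) + 2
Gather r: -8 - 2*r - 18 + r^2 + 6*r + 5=r^2 + 4*r - 21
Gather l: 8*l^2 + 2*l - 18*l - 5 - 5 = 8*l^2 - 16*l - 10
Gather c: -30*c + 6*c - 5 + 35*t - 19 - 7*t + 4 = -24*c + 28*t - 20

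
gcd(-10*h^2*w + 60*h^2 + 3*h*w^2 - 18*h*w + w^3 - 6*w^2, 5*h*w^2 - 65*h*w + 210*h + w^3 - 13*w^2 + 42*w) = 5*h*w - 30*h + w^2 - 6*w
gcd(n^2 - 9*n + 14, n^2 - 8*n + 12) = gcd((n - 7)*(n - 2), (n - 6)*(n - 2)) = n - 2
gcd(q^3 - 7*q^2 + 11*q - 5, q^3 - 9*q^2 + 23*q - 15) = q^2 - 6*q + 5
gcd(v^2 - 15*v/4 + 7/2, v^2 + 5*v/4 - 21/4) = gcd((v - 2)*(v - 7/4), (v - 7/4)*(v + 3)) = v - 7/4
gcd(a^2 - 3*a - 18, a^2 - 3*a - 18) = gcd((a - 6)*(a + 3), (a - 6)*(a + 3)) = a^2 - 3*a - 18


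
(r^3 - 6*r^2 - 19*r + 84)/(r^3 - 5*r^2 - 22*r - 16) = (-r^3 + 6*r^2 + 19*r - 84)/(-r^3 + 5*r^2 + 22*r + 16)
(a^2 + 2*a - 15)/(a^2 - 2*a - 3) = (a + 5)/(a + 1)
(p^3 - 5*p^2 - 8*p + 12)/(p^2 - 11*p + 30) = (p^2 + p - 2)/(p - 5)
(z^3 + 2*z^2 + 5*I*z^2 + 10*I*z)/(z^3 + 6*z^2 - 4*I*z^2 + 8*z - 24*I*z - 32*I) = z*(z + 5*I)/(z^2 + 4*z*(1 - I) - 16*I)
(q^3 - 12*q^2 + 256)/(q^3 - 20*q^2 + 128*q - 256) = (q + 4)/(q - 4)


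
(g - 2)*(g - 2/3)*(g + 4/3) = g^3 - 4*g^2/3 - 20*g/9 + 16/9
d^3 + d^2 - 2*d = d*(d - 1)*(d + 2)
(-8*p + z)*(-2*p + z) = 16*p^2 - 10*p*z + z^2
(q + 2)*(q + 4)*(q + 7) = q^3 + 13*q^2 + 50*q + 56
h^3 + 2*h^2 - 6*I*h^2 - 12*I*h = h*(h + 2)*(h - 6*I)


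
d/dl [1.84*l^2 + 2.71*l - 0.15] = 3.68*l + 2.71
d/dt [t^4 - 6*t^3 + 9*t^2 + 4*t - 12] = 4*t^3 - 18*t^2 + 18*t + 4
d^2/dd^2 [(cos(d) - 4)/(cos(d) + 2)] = 6*(cos(d)^2 - 2*cos(d) - 2)/(cos(d) + 2)^3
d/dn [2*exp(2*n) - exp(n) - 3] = (4*exp(n) - 1)*exp(n)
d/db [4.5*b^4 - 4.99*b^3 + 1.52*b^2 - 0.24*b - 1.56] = 18.0*b^3 - 14.97*b^2 + 3.04*b - 0.24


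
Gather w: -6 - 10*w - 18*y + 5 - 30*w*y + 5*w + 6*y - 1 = w*(-30*y - 5) - 12*y - 2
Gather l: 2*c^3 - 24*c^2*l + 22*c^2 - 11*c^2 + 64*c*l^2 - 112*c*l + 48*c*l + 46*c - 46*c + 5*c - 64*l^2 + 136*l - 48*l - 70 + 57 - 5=2*c^3 + 11*c^2 + 5*c + l^2*(64*c - 64) + l*(-24*c^2 - 64*c + 88) - 18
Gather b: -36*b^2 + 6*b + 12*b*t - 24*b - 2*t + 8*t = -36*b^2 + b*(12*t - 18) + 6*t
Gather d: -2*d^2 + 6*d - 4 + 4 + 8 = -2*d^2 + 6*d + 8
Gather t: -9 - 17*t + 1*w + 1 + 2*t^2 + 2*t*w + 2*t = 2*t^2 + t*(2*w - 15) + w - 8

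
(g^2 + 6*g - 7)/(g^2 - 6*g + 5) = (g + 7)/(g - 5)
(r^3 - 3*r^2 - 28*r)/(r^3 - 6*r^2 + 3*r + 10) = r*(r^2 - 3*r - 28)/(r^3 - 6*r^2 + 3*r + 10)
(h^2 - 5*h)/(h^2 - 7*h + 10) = h/(h - 2)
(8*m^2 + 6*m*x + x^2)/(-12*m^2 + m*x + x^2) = (2*m + x)/(-3*m + x)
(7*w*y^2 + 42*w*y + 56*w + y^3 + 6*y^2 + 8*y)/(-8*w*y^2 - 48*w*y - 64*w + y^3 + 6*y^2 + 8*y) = (7*w + y)/(-8*w + y)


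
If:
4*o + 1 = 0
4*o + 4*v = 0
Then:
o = -1/4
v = 1/4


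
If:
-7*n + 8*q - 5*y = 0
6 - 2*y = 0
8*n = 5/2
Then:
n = 5/16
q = 275/128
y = 3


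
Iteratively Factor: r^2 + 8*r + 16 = (r + 4)*(r + 4)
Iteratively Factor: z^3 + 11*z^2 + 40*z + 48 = (z + 3)*(z^2 + 8*z + 16) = (z + 3)*(z + 4)*(z + 4)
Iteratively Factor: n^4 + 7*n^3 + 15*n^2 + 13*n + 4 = (n + 1)*(n^3 + 6*n^2 + 9*n + 4) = (n + 1)*(n + 4)*(n^2 + 2*n + 1) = (n + 1)^2*(n + 4)*(n + 1)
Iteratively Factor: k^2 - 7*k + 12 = (k - 3)*(k - 4)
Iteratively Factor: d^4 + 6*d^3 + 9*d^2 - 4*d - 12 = (d + 3)*(d^3 + 3*d^2 - 4) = (d + 2)*(d + 3)*(d^2 + d - 2) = (d - 1)*(d + 2)*(d + 3)*(d + 2)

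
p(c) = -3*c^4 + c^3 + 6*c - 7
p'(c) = -12*c^3 + 3*c^2 + 6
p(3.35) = -327.14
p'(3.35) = -411.48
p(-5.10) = -2199.81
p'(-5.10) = 1675.84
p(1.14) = -3.75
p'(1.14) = -7.88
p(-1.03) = -17.65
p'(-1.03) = 22.30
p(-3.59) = -573.12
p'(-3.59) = 599.88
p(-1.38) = -28.79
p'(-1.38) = 43.25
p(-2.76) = -218.67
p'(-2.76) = 281.15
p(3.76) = -530.90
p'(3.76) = -589.48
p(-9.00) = -20473.00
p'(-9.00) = 8997.00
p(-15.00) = -155347.00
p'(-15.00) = 41181.00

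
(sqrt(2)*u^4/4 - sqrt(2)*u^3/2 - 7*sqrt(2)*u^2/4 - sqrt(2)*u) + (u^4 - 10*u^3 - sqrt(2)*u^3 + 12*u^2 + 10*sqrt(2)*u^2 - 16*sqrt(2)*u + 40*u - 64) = sqrt(2)*u^4/4 + u^4 - 10*u^3 - 3*sqrt(2)*u^3/2 + 33*sqrt(2)*u^2/4 + 12*u^2 - 17*sqrt(2)*u + 40*u - 64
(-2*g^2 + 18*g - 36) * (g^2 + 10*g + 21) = -2*g^4 - 2*g^3 + 102*g^2 + 18*g - 756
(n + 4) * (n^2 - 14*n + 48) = n^3 - 10*n^2 - 8*n + 192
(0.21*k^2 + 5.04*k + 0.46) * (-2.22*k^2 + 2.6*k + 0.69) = -0.4662*k^4 - 10.6428*k^3 + 12.2277*k^2 + 4.6736*k + 0.3174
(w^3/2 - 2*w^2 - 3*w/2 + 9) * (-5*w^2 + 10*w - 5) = -5*w^5/2 + 15*w^4 - 15*w^3 - 50*w^2 + 195*w/2 - 45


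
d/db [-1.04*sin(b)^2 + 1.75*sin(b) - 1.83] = (1.75 - 2.08*sin(b))*cos(b)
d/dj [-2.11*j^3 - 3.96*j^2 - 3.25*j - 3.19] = -6.33*j^2 - 7.92*j - 3.25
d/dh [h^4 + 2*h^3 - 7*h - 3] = 4*h^3 + 6*h^2 - 7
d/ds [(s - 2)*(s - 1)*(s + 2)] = 3*s^2 - 2*s - 4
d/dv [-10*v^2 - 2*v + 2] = -20*v - 2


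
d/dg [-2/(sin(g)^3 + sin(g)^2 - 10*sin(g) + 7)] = 2*(3*sin(g)^2 + 2*sin(g) - 10)*cos(g)/(sin(g)^3 + sin(g)^2 - 10*sin(g) + 7)^2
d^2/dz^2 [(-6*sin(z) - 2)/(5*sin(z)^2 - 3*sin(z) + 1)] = 2*(75*sin(z)^5 + 145*sin(z)^4 - 285*sin(z)^3 - 152*sin(z)^2 + 186*sin(z) - 26)/(5*sin(z)^2 - 3*sin(z) + 1)^3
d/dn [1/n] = -1/n^2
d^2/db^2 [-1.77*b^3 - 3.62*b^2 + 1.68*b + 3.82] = -10.62*b - 7.24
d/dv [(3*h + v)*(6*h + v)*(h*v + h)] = h*(18*h^2 + 18*h*v + 9*h + 3*v^2 + 2*v)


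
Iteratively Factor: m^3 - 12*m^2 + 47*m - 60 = (m - 4)*(m^2 - 8*m + 15) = (m - 4)*(m - 3)*(m - 5)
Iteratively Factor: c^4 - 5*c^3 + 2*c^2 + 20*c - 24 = (c - 2)*(c^3 - 3*c^2 - 4*c + 12) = (c - 2)^2*(c^2 - c - 6) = (c - 2)^2*(c + 2)*(c - 3)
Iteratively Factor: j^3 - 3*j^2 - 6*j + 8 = (j - 4)*(j^2 + j - 2) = (j - 4)*(j + 2)*(j - 1)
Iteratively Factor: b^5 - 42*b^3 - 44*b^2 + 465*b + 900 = (b + 4)*(b^4 - 4*b^3 - 26*b^2 + 60*b + 225) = (b - 5)*(b + 4)*(b^3 + b^2 - 21*b - 45) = (b - 5)*(b + 3)*(b + 4)*(b^2 - 2*b - 15) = (b - 5)*(b + 3)^2*(b + 4)*(b - 5)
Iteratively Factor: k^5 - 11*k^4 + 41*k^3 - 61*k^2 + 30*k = (k - 5)*(k^4 - 6*k^3 + 11*k^2 - 6*k) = (k - 5)*(k - 2)*(k^3 - 4*k^2 + 3*k) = (k - 5)*(k - 3)*(k - 2)*(k^2 - k) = (k - 5)*(k - 3)*(k - 2)*(k - 1)*(k)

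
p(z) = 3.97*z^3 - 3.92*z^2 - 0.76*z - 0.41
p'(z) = 11.91*z^2 - 7.84*z - 0.76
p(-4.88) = -551.42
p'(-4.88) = 321.13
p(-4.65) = -480.80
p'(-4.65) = 293.22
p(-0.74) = -3.60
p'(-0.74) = 11.56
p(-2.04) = -48.88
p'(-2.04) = 64.80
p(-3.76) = -264.01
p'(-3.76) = 197.10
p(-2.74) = -109.42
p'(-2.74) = 110.14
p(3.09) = 76.94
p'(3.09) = 88.73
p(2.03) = 15.10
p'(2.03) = 32.40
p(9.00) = 2569.36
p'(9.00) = 893.39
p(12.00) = 6286.15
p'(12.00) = 1620.20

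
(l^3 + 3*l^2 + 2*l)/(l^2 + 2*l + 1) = l*(l + 2)/(l + 1)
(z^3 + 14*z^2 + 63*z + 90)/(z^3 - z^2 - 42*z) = (z^2 + 8*z + 15)/(z*(z - 7))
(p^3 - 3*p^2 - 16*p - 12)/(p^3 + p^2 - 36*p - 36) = (p + 2)/(p + 6)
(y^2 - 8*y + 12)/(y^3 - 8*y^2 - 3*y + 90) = (y - 2)/(y^2 - 2*y - 15)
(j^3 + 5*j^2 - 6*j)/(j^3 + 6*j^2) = (j - 1)/j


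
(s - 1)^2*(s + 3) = s^3 + s^2 - 5*s + 3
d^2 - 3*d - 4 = (d - 4)*(d + 1)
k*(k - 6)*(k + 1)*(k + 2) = k^4 - 3*k^3 - 16*k^2 - 12*k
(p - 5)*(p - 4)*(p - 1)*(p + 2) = p^4 - 8*p^3 + 9*p^2 + 38*p - 40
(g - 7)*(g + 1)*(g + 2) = g^3 - 4*g^2 - 19*g - 14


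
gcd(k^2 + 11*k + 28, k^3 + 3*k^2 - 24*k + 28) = k + 7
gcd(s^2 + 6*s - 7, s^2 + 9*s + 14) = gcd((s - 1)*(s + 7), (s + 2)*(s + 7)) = s + 7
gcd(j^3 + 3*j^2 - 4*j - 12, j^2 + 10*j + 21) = j + 3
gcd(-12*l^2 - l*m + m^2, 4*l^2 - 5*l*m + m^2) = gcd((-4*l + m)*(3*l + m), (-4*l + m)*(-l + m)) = 4*l - m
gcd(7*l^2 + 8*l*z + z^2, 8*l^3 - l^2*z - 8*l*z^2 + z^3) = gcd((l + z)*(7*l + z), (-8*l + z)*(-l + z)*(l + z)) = l + z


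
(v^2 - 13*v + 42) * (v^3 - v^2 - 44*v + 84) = v^5 - 14*v^4 + 11*v^3 + 614*v^2 - 2940*v + 3528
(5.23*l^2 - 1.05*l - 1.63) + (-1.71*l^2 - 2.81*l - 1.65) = 3.52*l^2 - 3.86*l - 3.28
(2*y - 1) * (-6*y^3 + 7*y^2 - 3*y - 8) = -12*y^4 + 20*y^3 - 13*y^2 - 13*y + 8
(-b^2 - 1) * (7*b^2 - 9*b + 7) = -7*b^4 + 9*b^3 - 14*b^2 + 9*b - 7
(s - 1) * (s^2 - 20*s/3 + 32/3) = s^3 - 23*s^2/3 + 52*s/3 - 32/3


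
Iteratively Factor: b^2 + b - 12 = (b + 4)*(b - 3)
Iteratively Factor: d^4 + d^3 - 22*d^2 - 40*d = (d)*(d^3 + d^2 - 22*d - 40) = d*(d + 4)*(d^2 - 3*d - 10) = d*(d - 5)*(d + 4)*(d + 2)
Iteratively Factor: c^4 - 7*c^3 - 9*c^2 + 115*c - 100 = (c + 4)*(c^3 - 11*c^2 + 35*c - 25) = (c - 5)*(c + 4)*(c^2 - 6*c + 5) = (c - 5)^2*(c + 4)*(c - 1)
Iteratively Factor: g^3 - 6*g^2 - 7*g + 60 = (g - 4)*(g^2 - 2*g - 15) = (g - 4)*(g + 3)*(g - 5)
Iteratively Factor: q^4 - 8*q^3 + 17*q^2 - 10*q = (q - 1)*(q^3 - 7*q^2 + 10*q) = q*(q - 1)*(q^2 - 7*q + 10) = q*(q - 2)*(q - 1)*(q - 5)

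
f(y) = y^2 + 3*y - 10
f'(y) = 2*y + 3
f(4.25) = 20.81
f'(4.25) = 11.50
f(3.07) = 8.63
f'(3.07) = 9.14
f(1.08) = -5.59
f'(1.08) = 5.16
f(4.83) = 27.82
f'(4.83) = 12.66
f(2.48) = 3.59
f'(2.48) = 7.96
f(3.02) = 8.18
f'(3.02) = 9.04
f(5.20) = 32.64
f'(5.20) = 13.40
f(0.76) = -7.14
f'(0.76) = 4.52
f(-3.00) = -10.00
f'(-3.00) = -3.00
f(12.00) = 170.00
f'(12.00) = 27.00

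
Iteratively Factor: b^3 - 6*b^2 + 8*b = (b - 4)*(b^2 - 2*b) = b*(b - 4)*(b - 2)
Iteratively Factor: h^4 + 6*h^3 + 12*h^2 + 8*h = (h + 2)*(h^3 + 4*h^2 + 4*h) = (h + 2)^2*(h^2 + 2*h) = (h + 2)^3*(h)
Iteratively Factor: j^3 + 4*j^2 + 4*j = (j)*(j^2 + 4*j + 4) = j*(j + 2)*(j + 2)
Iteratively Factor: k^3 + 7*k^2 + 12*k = (k + 4)*(k^2 + 3*k) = k*(k + 4)*(k + 3)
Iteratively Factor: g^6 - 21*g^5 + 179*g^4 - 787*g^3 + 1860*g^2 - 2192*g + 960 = (g - 4)*(g^5 - 17*g^4 + 111*g^3 - 343*g^2 + 488*g - 240) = (g - 4)^2*(g^4 - 13*g^3 + 59*g^2 - 107*g + 60) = (g - 4)^2*(g - 3)*(g^3 - 10*g^2 + 29*g - 20) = (g - 4)^3*(g - 3)*(g^2 - 6*g + 5) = (g - 5)*(g - 4)^3*(g - 3)*(g - 1)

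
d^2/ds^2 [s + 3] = 0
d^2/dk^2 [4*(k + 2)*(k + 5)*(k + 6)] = 24*k + 104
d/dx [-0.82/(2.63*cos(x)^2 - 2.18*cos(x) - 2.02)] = (1.7876 - 4.3132*cos(x))*sin(x)/(-2.63*cos(x)^2 + 2.18*cos(x) + 2.02)^2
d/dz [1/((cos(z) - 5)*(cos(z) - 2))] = (2*cos(z) - 7)*sin(z)/((cos(z) - 5)^2*(cos(z) - 2)^2)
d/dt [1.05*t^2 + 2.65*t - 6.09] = 2.1*t + 2.65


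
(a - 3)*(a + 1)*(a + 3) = a^3 + a^2 - 9*a - 9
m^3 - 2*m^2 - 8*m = m*(m - 4)*(m + 2)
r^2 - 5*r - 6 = (r - 6)*(r + 1)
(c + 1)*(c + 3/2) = c^2 + 5*c/2 + 3/2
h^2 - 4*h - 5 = (h - 5)*(h + 1)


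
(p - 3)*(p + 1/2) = p^2 - 5*p/2 - 3/2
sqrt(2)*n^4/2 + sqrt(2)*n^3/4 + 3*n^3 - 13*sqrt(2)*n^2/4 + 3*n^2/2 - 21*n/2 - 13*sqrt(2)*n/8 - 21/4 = (n + 1/2)*(n - 3*sqrt(2)/2)*(n + 7*sqrt(2)/2)*(sqrt(2)*n/2 + 1)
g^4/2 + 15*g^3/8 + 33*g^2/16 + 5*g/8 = g*(g/2 + 1/4)*(g + 5/4)*(g + 2)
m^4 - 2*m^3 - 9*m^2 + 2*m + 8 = (m - 4)*(m - 1)*(m + 1)*(m + 2)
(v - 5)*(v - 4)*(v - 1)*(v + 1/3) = v^4 - 29*v^3/3 + 77*v^2/3 - 31*v/3 - 20/3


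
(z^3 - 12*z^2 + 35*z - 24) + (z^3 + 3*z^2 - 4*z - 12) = 2*z^3 - 9*z^2 + 31*z - 36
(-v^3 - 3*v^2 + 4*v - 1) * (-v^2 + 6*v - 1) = v^5 - 3*v^4 - 21*v^3 + 28*v^2 - 10*v + 1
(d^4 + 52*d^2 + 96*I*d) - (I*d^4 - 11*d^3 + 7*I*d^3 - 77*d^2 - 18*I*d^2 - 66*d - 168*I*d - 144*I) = d^4 - I*d^4 + 11*d^3 - 7*I*d^3 + 129*d^2 + 18*I*d^2 + 66*d + 264*I*d + 144*I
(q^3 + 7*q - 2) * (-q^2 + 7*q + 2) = -q^5 + 7*q^4 - 5*q^3 + 51*q^2 - 4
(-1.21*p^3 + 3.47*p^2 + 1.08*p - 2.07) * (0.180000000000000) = -0.2178*p^3 + 0.6246*p^2 + 0.1944*p - 0.3726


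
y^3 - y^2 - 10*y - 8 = (y - 4)*(y + 1)*(y + 2)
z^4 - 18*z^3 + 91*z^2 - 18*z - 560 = (z - 8)*(z - 7)*(z - 5)*(z + 2)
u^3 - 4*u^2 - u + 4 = (u - 4)*(u - 1)*(u + 1)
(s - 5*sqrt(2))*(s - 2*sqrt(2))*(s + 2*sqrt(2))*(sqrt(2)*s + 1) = sqrt(2)*s^4 - 9*s^3 - 13*sqrt(2)*s^2 + 72*s + 40*sqrt(2)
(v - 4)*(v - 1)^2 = v^3 - 6*v^2 + 9*v - 4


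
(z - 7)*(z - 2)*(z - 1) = z^3 - 10*z^2 + 23*z - 14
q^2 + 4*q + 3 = (q + 1)*(q + 3)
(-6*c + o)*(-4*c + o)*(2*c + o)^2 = 96*c^4 + 56*c^3*o - 12*c^2*o^2 - 6*c*o^3 + o^4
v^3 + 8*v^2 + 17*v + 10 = (v + 1)*(v + 2)*(v + 5)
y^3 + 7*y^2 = y^2*(y + 7)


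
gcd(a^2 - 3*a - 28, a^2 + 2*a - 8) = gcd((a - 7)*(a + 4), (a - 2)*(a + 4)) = a + 4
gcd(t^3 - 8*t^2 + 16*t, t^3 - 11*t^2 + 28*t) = t^2 - 4*t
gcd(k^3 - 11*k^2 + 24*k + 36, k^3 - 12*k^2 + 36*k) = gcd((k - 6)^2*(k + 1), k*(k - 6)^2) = k^2 - 12*k + 36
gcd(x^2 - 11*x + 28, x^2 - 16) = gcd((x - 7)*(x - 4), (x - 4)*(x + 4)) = x - 4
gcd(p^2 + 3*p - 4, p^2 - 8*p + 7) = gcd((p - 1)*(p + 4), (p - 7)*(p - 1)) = p - 1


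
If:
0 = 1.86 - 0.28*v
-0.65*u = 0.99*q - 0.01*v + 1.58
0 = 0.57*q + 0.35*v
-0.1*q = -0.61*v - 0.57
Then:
No Solution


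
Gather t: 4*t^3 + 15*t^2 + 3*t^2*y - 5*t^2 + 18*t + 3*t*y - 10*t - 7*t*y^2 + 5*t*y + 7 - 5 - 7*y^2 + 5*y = 4*t^3 + t^2*(3*y + 10) + t*(-7*y^2 + 8*y + 8) - 7*y^2 + 5*y + 2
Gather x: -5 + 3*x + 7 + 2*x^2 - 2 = 2*x^2 + 3*x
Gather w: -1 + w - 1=w - 2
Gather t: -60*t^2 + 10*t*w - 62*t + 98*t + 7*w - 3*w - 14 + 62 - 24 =-60*t^2 + t*(10*w + 36) + 4*w + 24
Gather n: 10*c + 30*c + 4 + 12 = 40*c + 16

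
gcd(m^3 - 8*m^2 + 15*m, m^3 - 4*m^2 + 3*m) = m^2 - 3*m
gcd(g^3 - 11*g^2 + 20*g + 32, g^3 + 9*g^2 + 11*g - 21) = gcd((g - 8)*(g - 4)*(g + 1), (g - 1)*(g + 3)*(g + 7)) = 1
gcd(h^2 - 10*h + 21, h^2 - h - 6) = h - 3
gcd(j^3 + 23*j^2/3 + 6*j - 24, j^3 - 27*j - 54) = j + 3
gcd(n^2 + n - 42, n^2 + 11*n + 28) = n + 7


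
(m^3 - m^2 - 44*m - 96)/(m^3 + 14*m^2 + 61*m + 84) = (m - 8)/(m + 7)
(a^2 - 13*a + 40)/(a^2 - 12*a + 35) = (a - 8)/(a - 7)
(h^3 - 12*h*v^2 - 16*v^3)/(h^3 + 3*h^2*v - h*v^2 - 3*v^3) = (h^3 - 12*h*v^2 - 16*v^3)/(h^3 + 3*h^2*v - h*v^2 - 3*v^3)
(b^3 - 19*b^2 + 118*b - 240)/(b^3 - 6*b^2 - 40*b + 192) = (b^2 - 11*b + 30)/(b^2 + 2*b - 24)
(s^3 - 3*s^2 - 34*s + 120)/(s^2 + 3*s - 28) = (s^2 + s - 30)/(s + 7)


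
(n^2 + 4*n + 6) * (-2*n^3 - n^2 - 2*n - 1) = -2*n^5 - 9*n^4 - 18*n^3 - 15*n^2 - 16*n - 6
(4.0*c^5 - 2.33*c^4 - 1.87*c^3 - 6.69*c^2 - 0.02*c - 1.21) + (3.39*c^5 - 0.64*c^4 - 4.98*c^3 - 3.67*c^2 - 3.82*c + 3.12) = 7.39*c^5 - 2.97*c^4 - 6.85*c^3 - 10.36*c^2 - 3.84*c + 1.91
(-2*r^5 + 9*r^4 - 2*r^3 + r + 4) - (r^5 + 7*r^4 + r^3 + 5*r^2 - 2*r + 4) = -3*r^5 + 2*r^4 - 3*r^3 - 5*r^2 + 3*r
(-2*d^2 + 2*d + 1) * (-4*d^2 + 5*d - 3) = 8*d^4 - 18*d^3 + 12*d^2 - d - 3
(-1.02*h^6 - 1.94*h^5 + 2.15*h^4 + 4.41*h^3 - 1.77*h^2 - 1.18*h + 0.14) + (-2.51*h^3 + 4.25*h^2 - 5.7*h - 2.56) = -1.02*h^6 - 1.94*h^5 + 2.15*h^4 + 1.9*h^3 + 2.48*h^2 - 6.88*h - 2.42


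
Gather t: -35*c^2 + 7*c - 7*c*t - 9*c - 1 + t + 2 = -35*c^2 - 2*c + t*(1 - 7*c) + 1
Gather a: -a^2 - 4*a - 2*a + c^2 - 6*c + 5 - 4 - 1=-a^2 - 6*a + c^2 - 6*c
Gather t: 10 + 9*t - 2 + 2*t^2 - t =2*t^2 + 8*t + 8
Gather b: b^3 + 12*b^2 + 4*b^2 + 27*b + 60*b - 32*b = b^3 + 16*b^2 + 55*b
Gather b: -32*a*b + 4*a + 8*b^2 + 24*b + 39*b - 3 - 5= 4*a + 8*b^2 + b*(63 - 32*a) - 8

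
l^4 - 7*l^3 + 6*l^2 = l^2*(l - 6)*(l - 1)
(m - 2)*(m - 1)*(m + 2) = m^3 - m^2 - 4*m + 4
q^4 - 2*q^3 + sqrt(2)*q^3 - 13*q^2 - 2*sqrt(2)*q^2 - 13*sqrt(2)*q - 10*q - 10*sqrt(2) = (q - 5)*(q + 1)*(q + 2)*(q + sqrt(2))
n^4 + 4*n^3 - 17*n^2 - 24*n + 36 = (n - 3)*(n - 1)*(n + 2)*(n + 6)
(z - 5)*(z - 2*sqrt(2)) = z^2 - 5*z - 2*sqrt(2)*z + 10*sqrt(2)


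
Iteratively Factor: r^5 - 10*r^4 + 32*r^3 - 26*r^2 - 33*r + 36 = (r + 1)*(r^4 - 11*r^3 + 43*r^2 - 69*r + 36) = (r - 3)*(r + 1)*(r^3 - 8*r^2 + 19*r - 12) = (r - 4)*(r - 3)*(r + 1)*(r^2 - 4*r + 3) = (r - 4)*(r - 3)^2*(r + 1)*(r - 1)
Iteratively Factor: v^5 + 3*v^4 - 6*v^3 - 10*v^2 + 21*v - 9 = (v + 3)*(v^4 - 6*v^2 + 8*v - 3) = (v - 1)*(v + 3)*(v^3 + v^2 - 5*v + 3) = (v - 1)*(v + 3)^2*(v^2 - 2*v + 1) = (v - 1)^2*(v + 3)^2*(v - 1)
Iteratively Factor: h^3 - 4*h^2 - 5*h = (h)*(h^2 - 4*h - 5) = h*(h + 1)*(h - 5)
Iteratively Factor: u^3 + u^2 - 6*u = (u + 3)*(u^2 - 2*u) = u*(u + 3)*(u - 2)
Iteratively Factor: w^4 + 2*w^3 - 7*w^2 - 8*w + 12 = (w - 2)*(w^3 + 4*w^2 + w - 6) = (w - 2)*(w + 3)*(w^2 + w - 2) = (w - 2)*(w - 1)*(w + 3)*(w + 2)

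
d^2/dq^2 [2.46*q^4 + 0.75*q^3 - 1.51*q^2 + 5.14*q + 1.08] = 29.52*q^2 + 4.5*q - 3.02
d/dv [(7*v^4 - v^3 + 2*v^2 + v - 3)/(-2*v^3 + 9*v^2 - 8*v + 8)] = (-14*v^6 + 126*v^5 - 173*v^4 + 244*v^3 - 67*v^2 + 86*v - 16)/(4*v^6 - 36*v^5 + 113*v^4 - 176*v^3 + 208*v^2 - 128*v + 64)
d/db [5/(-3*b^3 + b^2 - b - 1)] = 5*(9*b^2 - 2*b + 1)/(3*b^3 - b^2 + b + 1)^2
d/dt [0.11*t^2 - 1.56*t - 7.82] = 0.22*t - 1.56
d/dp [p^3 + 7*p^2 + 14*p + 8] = 3*p^2 + 14*p + 14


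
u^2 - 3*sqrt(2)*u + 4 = (u - 2*sqrt(2))*(u - sqrt(2))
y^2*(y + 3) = y^3 + 3*y^2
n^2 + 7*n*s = n*(n + 7*s)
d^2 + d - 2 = (d - 1)*(d + 2)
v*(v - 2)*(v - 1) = v^3 - 3*v^2 + 2*v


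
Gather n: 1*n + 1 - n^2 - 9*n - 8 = -n^2 - 8*n - 7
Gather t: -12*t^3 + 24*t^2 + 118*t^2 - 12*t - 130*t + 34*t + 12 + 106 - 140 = -12*t^3 + 142*t^2 - 108*t - 22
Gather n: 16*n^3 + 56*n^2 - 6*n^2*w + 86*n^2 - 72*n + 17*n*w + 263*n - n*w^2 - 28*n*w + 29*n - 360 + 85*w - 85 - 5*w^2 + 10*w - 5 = 16*n^3 + n^2*(142 - 6*w) + n*(-w^2 - 11*w + 220) - 5*w^2 + 95*w - 450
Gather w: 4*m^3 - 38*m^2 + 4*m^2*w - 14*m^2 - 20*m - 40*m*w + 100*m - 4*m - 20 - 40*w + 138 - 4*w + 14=4*m^3 - 52*m^2 + 76*m + w*(4*m^2 - 40*m - 44) + 132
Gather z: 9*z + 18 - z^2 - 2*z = -z^2 + 7*z + 18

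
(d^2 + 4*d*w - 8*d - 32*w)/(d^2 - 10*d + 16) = (d + 4*w)/(d - 2)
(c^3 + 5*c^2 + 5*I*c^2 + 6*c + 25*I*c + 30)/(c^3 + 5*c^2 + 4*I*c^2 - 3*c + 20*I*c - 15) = (c^2 + 5*I*c + 6)/(c^2 + 4*I*c - 3)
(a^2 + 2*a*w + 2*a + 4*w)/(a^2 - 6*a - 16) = (a + 2*w)/(a - 8)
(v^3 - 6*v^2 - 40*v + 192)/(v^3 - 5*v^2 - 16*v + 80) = (v^2 - 2*v - 48)/(v^2 - v - 20)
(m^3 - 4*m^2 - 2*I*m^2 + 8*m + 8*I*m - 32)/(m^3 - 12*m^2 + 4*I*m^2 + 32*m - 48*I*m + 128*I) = (m^2 - 2*I*m + 8)/(m^2 + 4*m*(-2 + I) - 32*I)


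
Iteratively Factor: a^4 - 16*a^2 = (a + 4)*(a^3 - 4*a^2) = a*(a + 4)*(a^2 - 4*a) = a^2*(a + 4)*(a - 4)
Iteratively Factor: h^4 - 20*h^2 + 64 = (h - 4)*(h^3 + 4*h^2 - 4*h - 16) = (h - 4)*(h + 2)*(h^2 + 2*h - 8) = (h - 4)*(h - 2)*(h + 2)*(h + 4)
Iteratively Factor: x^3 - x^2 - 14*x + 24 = (x - 2)*(x^2 + x - 12) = (x - 2)*(x + 4)*(x - 3)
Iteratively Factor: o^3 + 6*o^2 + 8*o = (o + 4)*(o^2 + 2*o) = (o + 2)*(o + 4)*(o)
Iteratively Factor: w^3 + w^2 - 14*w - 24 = (w - 4)*(w^2 + 5*w + 6) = (w - 4)*(w + 2)*(w + 3)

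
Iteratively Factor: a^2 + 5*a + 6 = (a + 3)*(a + 2)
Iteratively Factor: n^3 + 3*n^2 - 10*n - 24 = (n + 4)*(n^2 - n - 6) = (n - 3)*(n + 4)*(n + 2)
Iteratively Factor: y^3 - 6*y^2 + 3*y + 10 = (y - 2)*(y^2 - 4*y - 5) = (y - 5)*(y - 2)*(y + 1)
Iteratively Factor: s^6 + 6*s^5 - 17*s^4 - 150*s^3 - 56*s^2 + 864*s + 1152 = (s - 4)*(s^5 + 10*s^4 + 23*s^3 - 58*s^2 - 288*s - 288) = (s - 4)*(s + 2)*(s^4 + 8*s^3 + 7*s^2 - 72*s - 144) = (s - 4)*(s - 3)*(s + 2)*(s^3 + 11*s^2 + 40*s + 48) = (s - 4)*(s - 3)*(s + 2)*(s + 4)*(s^2 + 7*s + 12) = (s - 4)*(s - 3)*(s + 2)*(s + 4)^2*(s + 3)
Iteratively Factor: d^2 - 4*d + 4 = (d - 2)*(d - 2)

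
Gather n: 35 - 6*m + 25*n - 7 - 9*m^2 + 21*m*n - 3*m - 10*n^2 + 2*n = -9*m^2 - 9*m - 10*n^2 + n*(21*m + 27) + 28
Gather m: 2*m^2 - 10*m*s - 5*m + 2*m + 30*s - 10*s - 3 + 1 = 2*m^2 + m*(-10*s - 3) + 20*s - 2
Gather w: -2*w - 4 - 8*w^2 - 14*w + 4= -8*w^2 - 16*w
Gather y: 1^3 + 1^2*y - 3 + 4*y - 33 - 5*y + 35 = 0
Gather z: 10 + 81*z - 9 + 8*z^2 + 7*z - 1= 8*z^2 + 88*z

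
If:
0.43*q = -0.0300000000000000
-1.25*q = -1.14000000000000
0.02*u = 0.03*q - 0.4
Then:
No Solution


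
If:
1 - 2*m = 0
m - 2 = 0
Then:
No Solution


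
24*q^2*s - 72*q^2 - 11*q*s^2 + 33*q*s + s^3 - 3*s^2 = (-8*q + s)*(-3*q + s)*(s - 3)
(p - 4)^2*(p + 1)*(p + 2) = p^4 - 5*p^3 - 6*p^2 + 32*p + 32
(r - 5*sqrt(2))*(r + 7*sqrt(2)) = r^2 + 2*sqrt(2)*r - 70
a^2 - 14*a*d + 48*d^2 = (a - 8*d)*(a - 6*d)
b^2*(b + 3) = b^3 + 3*b^2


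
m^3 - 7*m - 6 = (m - 3)*(m + 1)*(m + 2)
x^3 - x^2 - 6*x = x*(x - 3)*(x + 2)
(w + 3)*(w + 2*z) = w^2 + 2*w*z + 3*w + 6*z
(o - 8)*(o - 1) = o^2 - 9*o + 8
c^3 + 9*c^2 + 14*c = c*(c + 2)*(c + 7)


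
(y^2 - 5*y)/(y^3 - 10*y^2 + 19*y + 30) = y/(y^2 - 5*y - 6)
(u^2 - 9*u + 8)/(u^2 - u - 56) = (u - 1)/(u + 7)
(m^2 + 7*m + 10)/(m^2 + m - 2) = (m + 5)/(m - 1)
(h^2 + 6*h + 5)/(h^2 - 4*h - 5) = (h + 5)/(h - 5)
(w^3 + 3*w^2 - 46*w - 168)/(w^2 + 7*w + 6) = (w^2 - 3*w - 28)/(w + 1)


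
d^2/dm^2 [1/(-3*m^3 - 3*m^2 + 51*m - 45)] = 2*((3*m + 1)*(m^3 + m^2 - 17*m + 15) - (3*m^2 + 2*m - 17)^2)/(3*(m^3 + m^2 - 17*m + 15)^3)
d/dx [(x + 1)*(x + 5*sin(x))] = x + (x + 1)*(5*cos(x) + 1) + 5*sin(x)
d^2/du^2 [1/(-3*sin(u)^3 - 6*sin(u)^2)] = (9 + 22/sin(u) + 4/sin(u)^2 - 32/sin(u)^3 - 24/sin(u)^4)/(3*(sin(u) + 2)^3)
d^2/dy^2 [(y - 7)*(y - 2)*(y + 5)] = 6*y - 8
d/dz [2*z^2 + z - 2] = 4*z + 1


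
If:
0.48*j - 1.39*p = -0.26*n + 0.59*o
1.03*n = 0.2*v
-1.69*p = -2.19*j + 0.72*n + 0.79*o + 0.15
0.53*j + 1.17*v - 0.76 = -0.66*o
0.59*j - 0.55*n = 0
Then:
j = 0.18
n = 0.20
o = -0.81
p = 0.44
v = 1.02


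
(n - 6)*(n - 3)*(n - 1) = n^3 - 10*n^2 + 27*n - 18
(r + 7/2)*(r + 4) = r^2 + 15*r/2 + 14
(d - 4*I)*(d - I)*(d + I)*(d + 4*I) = d^4 + 17*d^2 + 16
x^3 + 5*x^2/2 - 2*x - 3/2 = (x - 1)*(x + 1/2)*(x + 3)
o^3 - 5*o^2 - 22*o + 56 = (o - 7)*(o - 2)*(o + 4)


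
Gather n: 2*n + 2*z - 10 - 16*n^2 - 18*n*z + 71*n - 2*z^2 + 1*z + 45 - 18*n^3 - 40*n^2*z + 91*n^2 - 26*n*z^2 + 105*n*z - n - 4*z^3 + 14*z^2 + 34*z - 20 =-18*n^3 + n^2*(75 - 40*z) + n*(-26*z^2 + 87*z + 72) - 4*z^3 + 12*z^2 + 37*z + 15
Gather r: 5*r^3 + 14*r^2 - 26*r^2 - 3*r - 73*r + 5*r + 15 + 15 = 5*r^3 - 12*r^2 - 71*r + 30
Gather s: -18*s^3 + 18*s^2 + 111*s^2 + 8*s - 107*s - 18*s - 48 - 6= -18*s^3 + 129*s^2 - 117*s - 54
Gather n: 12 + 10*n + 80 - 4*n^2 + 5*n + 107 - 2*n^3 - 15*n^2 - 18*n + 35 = -2*n^3 - 19*n^2 - 3*n + 234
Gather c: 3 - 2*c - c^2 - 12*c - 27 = -c^2 - 14*c - 24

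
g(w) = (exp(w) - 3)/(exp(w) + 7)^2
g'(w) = -2*(exp(w) - 3)*exp(w)/(exp(w) + 7)^3 + exp(w)/(exp(w) + 7)^2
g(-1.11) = -0.05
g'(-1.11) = 0.01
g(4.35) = 0.01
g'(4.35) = -0.01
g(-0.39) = -0.04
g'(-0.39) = 0.02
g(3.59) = 0.02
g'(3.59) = -0.01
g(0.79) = -0.01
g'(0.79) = 0.03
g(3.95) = 0.01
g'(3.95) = -0.01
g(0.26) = -0.02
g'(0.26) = 0.03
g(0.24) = -0.03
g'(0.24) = 0.03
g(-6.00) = -0.06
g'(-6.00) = 0.00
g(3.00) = 0.02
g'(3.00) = -0.00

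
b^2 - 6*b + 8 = (b - 4)*(b - 2)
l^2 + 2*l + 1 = (l + 1)^2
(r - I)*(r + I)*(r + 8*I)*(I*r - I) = I*r^4 - 8*r^3 - I*r^3 + 8*r^2 + I*r^2 - 8*r - I*r + 8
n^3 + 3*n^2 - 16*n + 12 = (n - 2)*(n - 1)*(n + 6)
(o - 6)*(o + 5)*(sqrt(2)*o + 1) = sqrt(2)*o^3 - sqrt(2)*o^2 + o^2 - 30*sqrt(2)*o - o - 30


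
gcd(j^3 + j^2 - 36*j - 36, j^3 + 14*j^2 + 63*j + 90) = j + 6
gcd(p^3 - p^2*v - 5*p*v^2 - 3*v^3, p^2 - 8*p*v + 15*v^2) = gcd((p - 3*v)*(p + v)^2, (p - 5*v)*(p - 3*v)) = p - 3*v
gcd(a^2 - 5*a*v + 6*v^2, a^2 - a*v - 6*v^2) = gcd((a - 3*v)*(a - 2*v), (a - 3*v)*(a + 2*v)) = -a + 3*v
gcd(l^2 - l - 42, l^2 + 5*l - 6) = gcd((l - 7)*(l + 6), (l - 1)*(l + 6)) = l + 6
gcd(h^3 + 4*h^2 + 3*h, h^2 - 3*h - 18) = h + 3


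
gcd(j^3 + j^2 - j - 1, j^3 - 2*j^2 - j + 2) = j^2 - 1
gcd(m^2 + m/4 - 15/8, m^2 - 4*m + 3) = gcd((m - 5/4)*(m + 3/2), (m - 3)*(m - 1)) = 1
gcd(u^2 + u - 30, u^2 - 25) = u - 5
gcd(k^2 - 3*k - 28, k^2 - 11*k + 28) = k - 7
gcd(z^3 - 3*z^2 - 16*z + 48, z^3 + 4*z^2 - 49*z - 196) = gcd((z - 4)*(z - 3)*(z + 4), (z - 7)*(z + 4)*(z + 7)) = z + 4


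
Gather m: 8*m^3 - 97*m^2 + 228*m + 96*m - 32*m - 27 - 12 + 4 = 8*m^3 - 97*m^2 + 292*m - 35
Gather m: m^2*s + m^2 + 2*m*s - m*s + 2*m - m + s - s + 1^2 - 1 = m^2*(s + 1) + m*(s + 1)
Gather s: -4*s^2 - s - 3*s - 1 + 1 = -4*s^2 - 4*s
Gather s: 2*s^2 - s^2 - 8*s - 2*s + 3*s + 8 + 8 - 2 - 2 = s^2 - 7*s + 12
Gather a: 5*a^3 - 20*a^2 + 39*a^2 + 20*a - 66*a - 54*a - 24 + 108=5*a^3 + 19*a^2 - 100*a + 84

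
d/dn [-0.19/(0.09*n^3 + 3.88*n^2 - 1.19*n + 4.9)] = (0.0513*n^2 + 1.4744*n - 0.2261)/(0.09*n^3 + 3.88*n^2 - 1.19*n + 4.9)^2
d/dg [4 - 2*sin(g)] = -2*cos(g)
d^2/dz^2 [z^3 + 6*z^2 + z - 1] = 6*z + 12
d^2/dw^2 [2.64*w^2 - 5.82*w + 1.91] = 5.28000000000000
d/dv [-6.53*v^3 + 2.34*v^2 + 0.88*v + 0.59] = -19.59*v^2 + 4.68*v + 0.88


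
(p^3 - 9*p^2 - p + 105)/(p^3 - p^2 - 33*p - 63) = (p - 5)/(p + 3)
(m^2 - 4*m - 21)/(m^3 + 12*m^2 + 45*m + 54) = (m - 7)/(m^2 + 9*m + 18)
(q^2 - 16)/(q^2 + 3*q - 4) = (q - 4)/(q - 1)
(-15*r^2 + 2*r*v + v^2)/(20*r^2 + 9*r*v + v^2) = (-3*r + v)/(4*r + v)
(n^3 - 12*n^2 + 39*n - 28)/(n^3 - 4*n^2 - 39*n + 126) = (n^2 - 5*n + 4)/(n^2 + 3*n - 18)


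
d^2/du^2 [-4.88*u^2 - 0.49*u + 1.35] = -9.76000000000000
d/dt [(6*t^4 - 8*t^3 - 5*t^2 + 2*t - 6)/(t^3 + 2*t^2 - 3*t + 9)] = t*(6*t^5 + 24*t^4 - 65*t^3 + 260*t^2 - 187*t - 66)/(t^6 + 4*t^5 - 2*t^4 + 6*t^3 + 45*t^2 - 54*t + 81)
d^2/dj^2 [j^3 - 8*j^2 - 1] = 6*j - 16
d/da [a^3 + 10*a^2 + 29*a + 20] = 3*a^2 + 20*a + 29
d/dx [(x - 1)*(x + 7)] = 2*x + 6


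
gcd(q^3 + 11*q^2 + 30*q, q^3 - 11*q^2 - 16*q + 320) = q + 5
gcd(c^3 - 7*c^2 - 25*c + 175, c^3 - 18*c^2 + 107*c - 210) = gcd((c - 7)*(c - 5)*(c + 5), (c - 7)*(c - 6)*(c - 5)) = c^2 - 12*c + 35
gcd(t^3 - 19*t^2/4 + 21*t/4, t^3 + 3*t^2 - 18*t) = t^2 - 3*t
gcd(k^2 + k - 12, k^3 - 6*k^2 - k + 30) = k - 3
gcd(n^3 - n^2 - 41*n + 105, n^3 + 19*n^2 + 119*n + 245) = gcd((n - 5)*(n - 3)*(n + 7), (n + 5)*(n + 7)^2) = n + 7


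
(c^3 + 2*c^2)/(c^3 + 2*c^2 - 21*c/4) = 4*c*(c + 2)/(4*c^2 + 8*c - 21)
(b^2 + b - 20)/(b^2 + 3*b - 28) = (b + 5)/(b + 7)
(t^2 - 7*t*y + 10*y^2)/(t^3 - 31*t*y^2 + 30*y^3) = (-t + 2*y)/(-t^2 - 5*t*y + 6*y^2)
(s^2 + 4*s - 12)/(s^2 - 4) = (s + 6)/(s + 2)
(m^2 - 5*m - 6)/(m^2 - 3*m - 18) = (m + 1)/(m + 3)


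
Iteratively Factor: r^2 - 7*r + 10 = (r - 2)*(r - 5)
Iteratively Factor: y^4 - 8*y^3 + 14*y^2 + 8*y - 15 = (y + 1)*(y^3 - 9*y^2 + 23*y - 15) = (y - 3)*(y + 1)*(y^2 - 6*y + 5) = (y - 5)*(y - 3)*(y + 1)*(y - 1)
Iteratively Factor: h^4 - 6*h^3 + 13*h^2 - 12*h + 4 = (h - 2)*(h^3 - 4*h^2 + 5*h - 2) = (h - 2)*(h - 1)*(h^2 - 3*h + 2) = (h - 2)*(h - 1)^2*(h - 2)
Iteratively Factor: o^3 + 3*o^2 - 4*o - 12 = (o - 2)*(o^2 + 5*o + 6) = (o - 2)*(o + 2)*(o + 3)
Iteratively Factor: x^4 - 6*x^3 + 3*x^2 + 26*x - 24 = (x - 1)*(x^3 - 5*x^2 - 2*x + 24) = (x - 3)*(x - 1)*(x^2 - 2*x - 8) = (x - 3)*(x - 1)*(x + 2)*(x - 4)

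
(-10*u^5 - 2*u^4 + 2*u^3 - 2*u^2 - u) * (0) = 0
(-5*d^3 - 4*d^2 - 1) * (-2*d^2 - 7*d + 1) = 10*d^5 + 43*d^4 + 23*d^3 - 2*d^2 + 7*d - 1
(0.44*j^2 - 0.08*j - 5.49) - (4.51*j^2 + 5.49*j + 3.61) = -4.07*j^2 - 5.57*j - 9.1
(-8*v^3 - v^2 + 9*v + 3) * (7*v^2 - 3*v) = -56*v^5 + 17*v^4 + 66*v^3 - 6*v^2 - 9*v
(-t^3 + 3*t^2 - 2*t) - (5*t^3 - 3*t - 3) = -6*t^3 + 3*t^2 + t + 3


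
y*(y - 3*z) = y^2 - 3*y*z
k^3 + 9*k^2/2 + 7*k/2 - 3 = (k - 1/2)*(k + 2)*(k + 3)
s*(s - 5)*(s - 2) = s^3 - 7*s^2 + 10*s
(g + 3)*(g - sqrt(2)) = g^2 - sqrt(2)*g + 3*g - 3*sqrt(2)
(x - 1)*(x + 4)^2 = x^3 + 7*x^2 + 8*x - 16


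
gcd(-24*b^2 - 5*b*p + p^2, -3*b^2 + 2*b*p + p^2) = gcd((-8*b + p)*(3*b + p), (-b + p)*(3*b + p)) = 3*b + p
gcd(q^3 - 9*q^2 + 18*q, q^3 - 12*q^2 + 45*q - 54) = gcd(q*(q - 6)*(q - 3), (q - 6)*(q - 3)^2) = q^2 - 9*q + 18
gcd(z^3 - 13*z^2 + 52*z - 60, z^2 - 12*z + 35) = z - 5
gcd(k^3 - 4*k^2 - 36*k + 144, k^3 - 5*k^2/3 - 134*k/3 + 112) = k - 6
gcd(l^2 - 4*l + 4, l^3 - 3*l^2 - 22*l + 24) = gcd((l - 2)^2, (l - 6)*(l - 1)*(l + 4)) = 1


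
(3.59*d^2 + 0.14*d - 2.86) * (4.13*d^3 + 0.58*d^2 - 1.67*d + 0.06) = 14.8267*d^5 + 2.6604*d^4 - 17.7259*d^3 - 1.6772*d^2 + 4.7846*d - 0.1716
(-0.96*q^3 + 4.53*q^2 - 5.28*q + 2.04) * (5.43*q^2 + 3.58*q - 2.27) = -5.2128*q^5 + 21.1611*q^4 - 10.2738*q^3 - 18.1083*q^2 + 19.2888*q - 4.6308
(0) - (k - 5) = 5 - k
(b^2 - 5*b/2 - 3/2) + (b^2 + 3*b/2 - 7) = 2*b^2 - b - 17/2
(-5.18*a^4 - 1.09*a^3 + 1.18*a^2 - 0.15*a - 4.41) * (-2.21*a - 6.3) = 11.4478*a^5 + 35.0429*a^4 + 4.2592*a^3 - 7.1025*a^2 + 10.6911*a + 27.783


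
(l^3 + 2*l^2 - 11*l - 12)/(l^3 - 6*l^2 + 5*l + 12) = (l + 4)/(l - 4)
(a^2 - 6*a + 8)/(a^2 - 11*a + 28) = (a - 2)/(a - 7)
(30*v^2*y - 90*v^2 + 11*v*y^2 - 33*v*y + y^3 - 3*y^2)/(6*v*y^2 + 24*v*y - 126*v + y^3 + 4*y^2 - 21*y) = (5*v + y)/(y + 7)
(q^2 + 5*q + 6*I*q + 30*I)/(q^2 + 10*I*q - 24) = (q + 5)/(q + 4*I)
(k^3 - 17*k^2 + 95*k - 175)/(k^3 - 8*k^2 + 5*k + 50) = (k - 7)/(k + 2)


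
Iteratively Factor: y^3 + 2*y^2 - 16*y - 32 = (y - 4)*(y^2 + 6*y + 8) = (y - 4)*(y + 4)*(y + 2)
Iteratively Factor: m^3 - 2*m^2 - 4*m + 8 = (m + 2)*(m^2 - 4*m + 4) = (m - 2)*(m + 2)*(m - 2)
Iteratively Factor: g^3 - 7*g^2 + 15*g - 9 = (g - 1)*(g^2 - 6*g + 9) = (g - 3)*(g - 1)*(g - 3)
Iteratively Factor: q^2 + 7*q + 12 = (q + 4)*(q + 3)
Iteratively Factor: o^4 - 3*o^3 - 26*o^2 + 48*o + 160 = (o + 4)*(o^3 - 7*o^2 + 2*o + 40) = (o + 2)*(o + 4)*(o^2 - 9*o + 20) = (o - 4)*(o + 2)*(o + 4)*(o - 5)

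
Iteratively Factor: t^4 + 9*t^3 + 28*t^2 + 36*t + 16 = (t + 2)*(t^3 + 7*t^2 + 14*t + 8) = (t + 1)*(t + 2)*(t^2 + 6*t + 8) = (t + 1)*(t + 2)*(t + 4)*(t + 2)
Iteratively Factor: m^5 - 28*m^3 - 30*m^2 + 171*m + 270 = (m + 2)*(m^4 - 2*m^3 - 24*m^2 + 18*m + 135) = (m + 2)*(m + 3)*(m^3 - 5*m^2 - 9*m + 45) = (m - 3)*(m + 2)*(m + 3)*(m^2 - 2*m - 15) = (m - 3)*(m + 2)*(m + 3)^2*(m - 5)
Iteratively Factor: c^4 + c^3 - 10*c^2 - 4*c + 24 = (c - 2)*(c^3 + 3*c^2 - 4*c - 12) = (c - 2)^2*(c^2 + 5*c + 6) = (c - 2)^2*(c + 3)*(c + 2)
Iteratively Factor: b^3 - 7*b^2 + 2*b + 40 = (b - 4)*(b^2 - 3*b - 10) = (b - 5)*(b - 4)*(b + 2)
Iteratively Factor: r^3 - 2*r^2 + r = (r)*(r^2 - 2*r + 1) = r*(r - 1)*(r - 1)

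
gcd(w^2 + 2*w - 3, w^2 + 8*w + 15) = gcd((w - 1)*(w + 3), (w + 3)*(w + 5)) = w + 3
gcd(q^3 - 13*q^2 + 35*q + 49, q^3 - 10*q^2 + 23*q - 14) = q - 7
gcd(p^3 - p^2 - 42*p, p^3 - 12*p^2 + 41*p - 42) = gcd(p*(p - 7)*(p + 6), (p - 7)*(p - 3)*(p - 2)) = p - 7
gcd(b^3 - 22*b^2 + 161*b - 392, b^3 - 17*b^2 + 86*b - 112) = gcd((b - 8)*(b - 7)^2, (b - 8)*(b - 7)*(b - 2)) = b^2 - 15*b + 56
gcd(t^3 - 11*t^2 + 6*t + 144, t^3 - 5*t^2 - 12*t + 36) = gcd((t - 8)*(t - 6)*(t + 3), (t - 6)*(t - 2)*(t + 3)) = t^2 - 3*t - 18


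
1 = 1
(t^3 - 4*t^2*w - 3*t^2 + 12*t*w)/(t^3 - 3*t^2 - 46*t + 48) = t*(t^2 - 4*t*w - 3*t + 12*w)/(t^3 - 3*t^2 - 46*t + 48)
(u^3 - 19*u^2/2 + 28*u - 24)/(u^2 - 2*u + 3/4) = 2*(u^2 - 8*u + 16)/(2*u - 1)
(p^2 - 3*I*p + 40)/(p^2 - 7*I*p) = (p^2 - 3*I*p + 40)/(p*(p - 7*I))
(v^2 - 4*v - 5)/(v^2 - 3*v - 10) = (v + 1)/(v + 2)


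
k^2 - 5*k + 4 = (k - 4)*(k - 1)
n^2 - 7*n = n*(n - 7)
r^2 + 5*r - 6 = (r - 1)*(r + 6)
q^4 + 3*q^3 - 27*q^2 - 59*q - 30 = (q - 5)*(q + 1)^2*(q + 6)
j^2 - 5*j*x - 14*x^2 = (j - 7*x)*(j + 2*x)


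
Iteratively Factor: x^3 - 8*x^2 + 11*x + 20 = (x - 4)*(x^2 - 4*x - 5) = (x - 4)*(x + 1)*(x - 5)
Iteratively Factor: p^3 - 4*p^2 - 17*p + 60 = (p - 5)*(p^2 + p - 12) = (p - 5)*(p + 4)*(p - 3)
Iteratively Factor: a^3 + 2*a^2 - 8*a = (a)*(a^2 + 2*a - 8) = a*(a - 2)*(a + 4)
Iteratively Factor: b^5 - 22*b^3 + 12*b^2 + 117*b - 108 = (b - 1)*(b^4 + b^3 - 21*b^2 - 9*b + 108) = (b - 1)*(b + 4)*(b^3 - 3*b^2 - 9*b + 27) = (b - 3)*(b - 1)*(b + 4)*(b^2 - 9) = (b - 3)*(b - 1)*(b + 3)*(b + 4)*(b - 3)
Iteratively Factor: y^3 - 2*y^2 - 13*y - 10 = (y - 5)*(y^2 + 3*y + 2) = (y - 5)*(y + 2)*(y + 1)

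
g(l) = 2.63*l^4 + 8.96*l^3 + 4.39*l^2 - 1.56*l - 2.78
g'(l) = 10.52*l^3 + 26.88*l^2 + 8.78*l - 1.56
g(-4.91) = 578.67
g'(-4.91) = -641.90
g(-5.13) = 732.59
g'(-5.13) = -759.46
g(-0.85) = -2.41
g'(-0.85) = 3.94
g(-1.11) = -3.90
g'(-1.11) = 7.43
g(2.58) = 292.82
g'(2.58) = 380.68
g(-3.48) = 63.92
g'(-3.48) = -149.94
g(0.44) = -1.75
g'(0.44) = 8.40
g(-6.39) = 2233.52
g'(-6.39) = -1704.95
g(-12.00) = 39700.90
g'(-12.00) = -14414.76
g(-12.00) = 39700.90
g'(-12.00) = -14414.76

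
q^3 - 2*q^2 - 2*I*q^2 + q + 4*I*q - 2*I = (q - 1)^2*(q - 2*I)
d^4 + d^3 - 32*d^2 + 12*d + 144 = (d - 4)*(d - 3)*(d + 2)*(d + 6)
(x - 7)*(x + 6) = x^2 - x - 42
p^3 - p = p*(p - 1)*(p + 1)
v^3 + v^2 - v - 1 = (v - 1)*(v + 1)^2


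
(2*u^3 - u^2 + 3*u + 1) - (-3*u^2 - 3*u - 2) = 2*u^3 + 2*u^2 + 6*u + 3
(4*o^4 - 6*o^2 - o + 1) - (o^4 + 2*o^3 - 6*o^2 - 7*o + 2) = 3*o^4 - 2*o^3 + 6*o - 1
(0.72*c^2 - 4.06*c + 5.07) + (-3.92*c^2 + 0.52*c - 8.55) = -3.2*c^2 - 3.54*c - 3.48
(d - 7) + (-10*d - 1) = -9*d - 8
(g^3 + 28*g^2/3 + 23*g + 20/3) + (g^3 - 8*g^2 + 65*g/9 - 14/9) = 2*g^3 + 4*g^2/3 + 272*g/9 + 46/9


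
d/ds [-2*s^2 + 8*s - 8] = 8 - 4*s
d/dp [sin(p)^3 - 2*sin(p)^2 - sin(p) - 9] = (3*sin(p)^2 - 4*sin(p) - 1)*cos(p)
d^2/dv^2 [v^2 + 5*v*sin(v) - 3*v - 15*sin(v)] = -5*v*sin(v) + 15*sin(v) + 10*cos(v) + 2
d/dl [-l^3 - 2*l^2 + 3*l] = -3*l^2 - 4*l + 3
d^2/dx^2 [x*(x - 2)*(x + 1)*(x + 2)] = 12*x^2 + 6*x - 8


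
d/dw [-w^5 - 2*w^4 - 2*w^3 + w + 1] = -5*w^4 - 8*w^3 - 6*w^2 + 1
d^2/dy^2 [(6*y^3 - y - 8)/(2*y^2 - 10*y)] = (149*y^3 - 24*y^2 + 120*y - 200)/(y^3*(y^3 - 15*y^2 + 75*y - 125))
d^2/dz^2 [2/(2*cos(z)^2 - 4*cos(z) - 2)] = (8*sin(z)^4 - 20*sin(z)^2 + 11*cos(z) - 3*cos(3*z) - 8)/(2*(sin(z)^2 + 2*cos(z))^3)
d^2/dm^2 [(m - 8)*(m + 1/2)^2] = 6*m - 14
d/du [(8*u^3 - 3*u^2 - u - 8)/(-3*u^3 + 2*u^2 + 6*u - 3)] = (7*u^4 + 90*u^3 - 160*u^2 + 50*u + 51)/(9*u^6 - 12*u^5 - 32*u^4 + 42*u^3 + 24*u^2 - 36*u + 9)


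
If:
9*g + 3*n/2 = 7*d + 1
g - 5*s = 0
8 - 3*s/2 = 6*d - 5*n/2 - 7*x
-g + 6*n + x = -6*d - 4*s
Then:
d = 7143*x/9452 + 4331/4726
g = 205*x/278 + 135/139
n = -4243*x/4726 - 2089/2363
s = 41*x/278 + 27/139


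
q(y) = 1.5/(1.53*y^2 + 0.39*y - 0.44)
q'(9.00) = -0.00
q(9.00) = 0.01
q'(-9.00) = 0.00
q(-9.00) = 0.01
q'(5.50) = -0.01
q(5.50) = 0.03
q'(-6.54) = 0.01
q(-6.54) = 0.02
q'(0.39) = -779.85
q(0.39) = -27.18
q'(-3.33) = 0.06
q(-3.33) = 0.10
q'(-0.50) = 26.82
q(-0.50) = -5.94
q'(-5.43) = 0.01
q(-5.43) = 0.04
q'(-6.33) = 0.01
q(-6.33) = 0.03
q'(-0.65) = 1082.33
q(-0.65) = -31.86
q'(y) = 1.5*(-3.06*y - 0.39)/(1.53*y^2 + 0.39*y - 0.44)^2 = (-4.59*y - 0.585)/(1.53*y^2 + 0.39*y - 0.44)^2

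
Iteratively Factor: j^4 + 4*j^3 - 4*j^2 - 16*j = (j + 2)*(j^3 + 2*j^2 - 8*j) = (j - 2)*(j + 2)*(j^2 + 4*j) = j*(j - 2)*(j + 2)*(j + 4)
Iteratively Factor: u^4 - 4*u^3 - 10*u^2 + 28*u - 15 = (u - 1)*(u^3 - 3*u^2 - 13*u + 15) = (u - 1)^2*(u^2 - 2*u - 15) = (u - 1)^2*(u + 3)*(u - 5)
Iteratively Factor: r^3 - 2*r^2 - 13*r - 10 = (r - 5)*(r^2 + 3*r + 2) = (r - 5)*(r + 1)*(r + 2)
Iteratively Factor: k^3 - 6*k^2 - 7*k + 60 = (k + 3)*(k^2 - 9*k + 20) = (k - 5)*(k + 3)*(k - 4)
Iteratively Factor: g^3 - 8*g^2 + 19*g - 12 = (g - 3)*(g^2 - 5*g + 4) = (g - 4)*(g - 3)*(g - 1)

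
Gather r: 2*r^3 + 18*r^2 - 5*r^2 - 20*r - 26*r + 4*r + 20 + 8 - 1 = 2*r^3 + 13*r^2 - 42*r + 27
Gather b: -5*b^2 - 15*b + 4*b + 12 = -5*b^2 - 11*b + 12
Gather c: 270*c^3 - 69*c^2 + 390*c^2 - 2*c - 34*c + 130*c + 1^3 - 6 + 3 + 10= 270*c^3 + 321*c^2 + 94*c + 8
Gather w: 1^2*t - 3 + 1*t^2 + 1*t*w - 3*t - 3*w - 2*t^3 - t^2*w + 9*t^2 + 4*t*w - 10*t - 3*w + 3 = -2*t^3 + 10*t^2 - 12*t + w*(-t^2 + 5*t - 6)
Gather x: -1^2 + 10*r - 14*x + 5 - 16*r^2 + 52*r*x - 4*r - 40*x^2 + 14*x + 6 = -16*r^2 + 52*r*x + 6*r - 40*x^2 + 10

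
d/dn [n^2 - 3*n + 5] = 2*n - 3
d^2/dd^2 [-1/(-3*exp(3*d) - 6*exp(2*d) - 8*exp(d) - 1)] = (2*(9*exp(2*d) + 12*exp(d) + 8)^2*exp(d) - (27*exp(2*d) + 24*exp(d) + 8)*(3*exp(3*d) + 6*exp(2*d) + 8*exp(d) + 1))*exp(d)/(3*exp(3*d) + 6*exp(2*d) + 8*exp(d) + 1)^3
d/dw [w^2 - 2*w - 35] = 2*w - 2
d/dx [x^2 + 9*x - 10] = 2*x + 9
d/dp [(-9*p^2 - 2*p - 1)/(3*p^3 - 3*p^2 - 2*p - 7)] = 3*(9*p^4 + 4*p^3 + 7*p^2 + 40*p + 4)/(9*p^6 - 18*p^5 - 3*p^4 - 30*p^3 + 46*p^2 + 28*p + 49)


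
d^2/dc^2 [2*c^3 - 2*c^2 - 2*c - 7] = 12*c - 4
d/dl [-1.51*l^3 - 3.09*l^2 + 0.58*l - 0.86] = -4.53*l^2 - 6.18*l + 0.58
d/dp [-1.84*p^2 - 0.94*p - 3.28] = -3.68*p - 0.94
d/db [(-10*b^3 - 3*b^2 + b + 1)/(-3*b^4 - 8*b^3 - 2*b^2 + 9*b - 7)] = (-30*b^6 - 18*b^5 + 5*b^4 - 152*b^3 + 209*b^2 + 46*b - 16)/(9*b^8 + 48*b^7 + 76*b^6 - 22*b^5 - 98*b^4 + 76*b^3 + 109*b^2 - 126*b + 49)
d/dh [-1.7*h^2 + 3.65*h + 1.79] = 3.65 - 3.4*h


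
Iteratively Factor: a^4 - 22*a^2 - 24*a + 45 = (a - 1)*(a^3 + a^2 - 21*a - 45) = (a - 1)*(a + 3)*(a^2 - 2*a - 15) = (a - 5)*(a - 1)*(a + 3)*(a + 3)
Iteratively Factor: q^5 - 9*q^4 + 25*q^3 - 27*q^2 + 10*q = (q - 5)*(q^4 - 4*q^3 + 5*q^2 - 2*q) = (q - 5)*(q - 1)*(q^3 - 3*q^2 + 2*q) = q*(q - 5)*(q - 1)*(q^2 - 3*q + 2) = q*(q - 5)*(q - 2)*(q - 1)*(q - 1)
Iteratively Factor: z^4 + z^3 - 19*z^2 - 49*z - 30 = (z - 5)*(z^3 + 6*z^2 + 11*z + 6) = (z - 5)*(z + 2)*(z^2 + 4*z + 3) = (z - 5)*(z + 2)*(z + 3)*(z + 1)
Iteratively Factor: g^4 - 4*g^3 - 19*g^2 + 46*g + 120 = (g - 5)*(g^3 + g^2 - 14*g - 24) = (g - 5)*(g - 4)*(g^2 + 5*g + 6) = (g - 5)*(g - 4)*(g + 2)*(g + 3)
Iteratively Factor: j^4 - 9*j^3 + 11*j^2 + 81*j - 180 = (j - 5)*(j^3 - 4*j^2 - 9*j + 36) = (j - 5)*(j + 3)*(j^2 - 7*j + 12) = (j - 5)*(j - 3)*(j + 3)*(j - 4)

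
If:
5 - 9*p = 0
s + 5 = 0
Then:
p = 5/9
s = -5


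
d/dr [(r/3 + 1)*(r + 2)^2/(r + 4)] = (r + 2)*(-(r + 2)*(r + 3) + (r + 4)*(3*r + 8))/(3*(r + 4)^2)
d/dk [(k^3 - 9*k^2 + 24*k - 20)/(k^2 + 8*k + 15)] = (k^4 + 16*k^3 - 51*k^2 - 230*k + 520)/(k^4 + 16*k^3 + 94*k^2 + 240*k + 225)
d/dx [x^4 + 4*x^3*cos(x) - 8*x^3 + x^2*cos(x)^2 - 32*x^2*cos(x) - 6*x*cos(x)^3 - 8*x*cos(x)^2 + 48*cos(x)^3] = -4*x^3*sin(x) + 4*x^3 + 32*x^2*sin(x) - x^2*sin(2*x) + 12*x^2*cos(x) - 24*x^2 + 18*x*sin(x)*cos(x)^2 + 8*x*sin(2*x) + 2*x*cos(x)^2 - 64*x*cos(x) - 144*sin(x)*cos(x)^2 - 6*cos(x)^3 - 8*cos(x)^2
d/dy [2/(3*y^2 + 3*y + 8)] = 6*(-2*y - 1)/(3*y^2 + 3*y + 8)^2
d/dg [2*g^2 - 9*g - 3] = 4*g - 9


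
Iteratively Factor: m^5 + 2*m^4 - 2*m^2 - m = (m)*(m^4 + 2*m^3 - 2*m - 1) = m*(m + 1)*(m^3 + m^2 - m - 1) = m*(m - 1)*(m + 1)*(m^2 + 2*m + 1) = m*(m - 1)*(m + 1)^2*(m + 1)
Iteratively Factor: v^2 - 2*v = (v - 2)*(v)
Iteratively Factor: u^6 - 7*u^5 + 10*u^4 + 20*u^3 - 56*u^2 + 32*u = (u - 1)*(u^5 - 6*u^4 + 4*u^3 + 24*u^2 - 32*u) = (u - 4)*(u - 1)*(u^4 - 2*u^3 - 4*u^2 + 8*u) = (u - 4)*(u - 2)*(u - 1)*(u^3 - 4*u) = u*(u - 4)*(u - 2)*(u - 1)*(u^2 - 4) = u*(u - 4)*(u - 2)^2*(u - 1)*(u + 2)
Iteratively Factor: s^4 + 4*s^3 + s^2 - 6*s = (s + 2)*(s^3 + 2*s^2 - 3*s) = (s + 2)*(s + 3)*(s^2 - s) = (s - 1)*(s + 2)*(s + 3)*(s)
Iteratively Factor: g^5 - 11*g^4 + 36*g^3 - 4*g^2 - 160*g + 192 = (g + 2)*(g^4 - 13*g^3 + 62*g^2 - 128*g + 96) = (g - 2)*(g + 2)*(g^3 - 11*g^2 + 40*g - 48) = (g - 4)*(g - 2)*(g + 2)*(g^2 - 7*g + 12) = (g - 4)^2*(g - 2)*(g + 2)*(g - 3)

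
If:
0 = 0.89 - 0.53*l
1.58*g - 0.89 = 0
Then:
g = 0.56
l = 1.68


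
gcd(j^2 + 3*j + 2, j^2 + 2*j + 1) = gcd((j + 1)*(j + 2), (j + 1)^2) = j + 1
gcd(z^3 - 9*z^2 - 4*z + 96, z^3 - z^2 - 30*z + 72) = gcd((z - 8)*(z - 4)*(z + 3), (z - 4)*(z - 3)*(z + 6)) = z - 4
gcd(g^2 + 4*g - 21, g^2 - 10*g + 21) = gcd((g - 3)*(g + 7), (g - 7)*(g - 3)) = g - 3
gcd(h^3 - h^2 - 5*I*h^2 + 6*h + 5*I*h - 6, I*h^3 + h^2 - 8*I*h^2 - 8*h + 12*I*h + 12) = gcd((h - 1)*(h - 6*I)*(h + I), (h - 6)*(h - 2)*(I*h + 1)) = 1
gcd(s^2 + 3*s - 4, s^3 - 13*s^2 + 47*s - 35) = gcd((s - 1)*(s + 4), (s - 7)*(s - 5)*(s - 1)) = s - 1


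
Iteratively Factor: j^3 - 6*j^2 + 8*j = (j - 2)*(j^2 - 4*j) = j*(j - 2)*(j - 4)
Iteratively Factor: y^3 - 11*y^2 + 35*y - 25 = (y - 5)*(y^2 - 6*y + 5) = (y - 5)^2*(y - 1)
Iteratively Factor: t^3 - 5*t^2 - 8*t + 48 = (t - 4)*(t^2 - t - 12) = (t - 4)*(t + 3)*(t - 4)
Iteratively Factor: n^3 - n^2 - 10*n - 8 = (n + 2)*(n^2 - 3*n - 4) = (n + 1)*(n + 2)*(n - 4)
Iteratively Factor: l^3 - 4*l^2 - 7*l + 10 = (l - 5)*(l^2 + l - 2) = (l - 5)*(l - 1)*(l + 2)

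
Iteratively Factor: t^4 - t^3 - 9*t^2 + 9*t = (t + 3)*(t^3 - 4*t^2 + 3*t) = t*(t + 3)*(t^2 - 4*t + 3) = t*(t - 1)*(t + 3)*(t - 3)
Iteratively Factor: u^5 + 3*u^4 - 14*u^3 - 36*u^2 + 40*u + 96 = (u - 2)*(u^4 + 5*u^3 - 4*u^2 - 44*u - 48) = (u - 2)*(u + 2)*(u^3 + 3*u^2 - 10*u - 24) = (u - 2)*(u + 2)^2*(u^2 + u - 12) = (u - 2)*(u + 2)^2*(u + 4)*(u - 3)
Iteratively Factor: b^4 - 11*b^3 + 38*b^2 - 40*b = (b - 2)*(b^3 - 9*b^2 + 20*b) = (b - 5)*(b - 2)*(b^2 - 4*b) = b*(b - 5)*(b - 2)*(b - 4)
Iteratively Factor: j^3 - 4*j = (j + 2)*(j^2 - 2*j) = (j - 2)*(j + 2)*(j)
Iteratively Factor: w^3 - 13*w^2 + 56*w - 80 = (w - 5)*(w^2 - 8*w + 16) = (w - 5)*(w - 4)*(w - 4)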